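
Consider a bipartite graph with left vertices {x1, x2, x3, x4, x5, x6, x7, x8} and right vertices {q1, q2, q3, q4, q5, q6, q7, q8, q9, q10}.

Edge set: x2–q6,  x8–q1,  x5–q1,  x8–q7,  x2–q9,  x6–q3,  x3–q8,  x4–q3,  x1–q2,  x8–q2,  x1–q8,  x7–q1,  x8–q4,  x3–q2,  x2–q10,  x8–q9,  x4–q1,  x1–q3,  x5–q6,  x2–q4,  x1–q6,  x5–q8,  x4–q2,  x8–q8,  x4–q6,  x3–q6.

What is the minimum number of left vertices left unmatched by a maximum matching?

1

One maximum matching: x1→q6, x2→q10, x3→q2, x4→q1, x5→q8, x6→q3, x8→q9.
The set {x1, x3, x4, x5, x6, x7} has only 5 neighbours ({q1, q2, q3, q6, q8}), so by Hall's theorem at most 7 of the 8 left vertices can be matched.
That matches 7 of the 8, leaving 1 unmatched; no matching can do better.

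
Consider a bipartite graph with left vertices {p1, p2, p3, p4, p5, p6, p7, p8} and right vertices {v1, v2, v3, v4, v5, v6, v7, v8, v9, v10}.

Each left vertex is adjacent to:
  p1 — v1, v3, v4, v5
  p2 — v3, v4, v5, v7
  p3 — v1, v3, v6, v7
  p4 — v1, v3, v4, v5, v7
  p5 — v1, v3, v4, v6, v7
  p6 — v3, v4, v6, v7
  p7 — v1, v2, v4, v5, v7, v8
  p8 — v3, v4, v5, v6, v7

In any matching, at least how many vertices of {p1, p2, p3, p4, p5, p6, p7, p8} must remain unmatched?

For example, pair p1–v1, p2–v4, p3–v7, p4–v5, p5–v3, p6–v6, p7–v8.
The set {p1, p2, p3, p4, p5, p6, p8} has only 6 neighbours ({v1, v3, v4, v5, v6, v7}), so by Hall's theorem at most 7 of the 8 left vertices can be matched.
That matches 7 of the 8, leaving 1 unmatched; no matching can do better.

1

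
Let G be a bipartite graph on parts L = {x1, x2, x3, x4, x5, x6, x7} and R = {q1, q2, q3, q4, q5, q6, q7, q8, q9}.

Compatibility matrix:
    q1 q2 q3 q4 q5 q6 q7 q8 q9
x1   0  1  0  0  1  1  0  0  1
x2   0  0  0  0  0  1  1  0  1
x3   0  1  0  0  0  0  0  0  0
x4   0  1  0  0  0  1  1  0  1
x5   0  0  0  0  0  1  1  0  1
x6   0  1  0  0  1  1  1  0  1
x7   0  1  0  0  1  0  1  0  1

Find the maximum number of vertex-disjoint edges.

For example, pair x1-q5, x2-q6, x3-q2, x4-q9, x5-q7.
The set {x1, x2, x3, x4, x5, x6, x7} has only 5 neighbours ({q2, q5, q6, q7, q9}), so by Hall's theorem at most 5 of the 7 left vertices can be matched.

5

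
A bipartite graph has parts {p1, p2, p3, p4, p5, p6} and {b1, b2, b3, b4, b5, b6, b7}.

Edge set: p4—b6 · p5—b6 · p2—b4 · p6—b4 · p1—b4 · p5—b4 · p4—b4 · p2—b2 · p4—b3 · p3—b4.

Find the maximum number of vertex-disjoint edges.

4

A valid assignment of size 4: p1–b4, p2–b2, p4–b3, p5–b6.
The set {p1, p3, p6} has only 1 neighbour ({b4}), so by Hall's theorem at most 4 of the 6 left vertices can be matched.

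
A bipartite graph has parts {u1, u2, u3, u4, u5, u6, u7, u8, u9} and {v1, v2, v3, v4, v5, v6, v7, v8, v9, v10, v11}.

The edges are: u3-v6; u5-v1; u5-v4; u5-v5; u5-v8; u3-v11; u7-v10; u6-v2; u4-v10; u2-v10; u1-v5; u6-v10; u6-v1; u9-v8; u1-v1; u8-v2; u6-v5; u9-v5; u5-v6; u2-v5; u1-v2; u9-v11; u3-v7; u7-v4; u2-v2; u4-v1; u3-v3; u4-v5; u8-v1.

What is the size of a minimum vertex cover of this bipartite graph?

8

The 8 edges u1–v5, u2–v10, u3–v7, u4–v1, u5–v6, u6–v2, u7–v4, u9–v8 form a matching, so any vertex cover needs at least 8 vertices (one per matched edge).
Conversely {u3, u5, u7, u9, v1, v2, v5, v10} meets every edge and has exactly 8 vertices, so 8 is optimal.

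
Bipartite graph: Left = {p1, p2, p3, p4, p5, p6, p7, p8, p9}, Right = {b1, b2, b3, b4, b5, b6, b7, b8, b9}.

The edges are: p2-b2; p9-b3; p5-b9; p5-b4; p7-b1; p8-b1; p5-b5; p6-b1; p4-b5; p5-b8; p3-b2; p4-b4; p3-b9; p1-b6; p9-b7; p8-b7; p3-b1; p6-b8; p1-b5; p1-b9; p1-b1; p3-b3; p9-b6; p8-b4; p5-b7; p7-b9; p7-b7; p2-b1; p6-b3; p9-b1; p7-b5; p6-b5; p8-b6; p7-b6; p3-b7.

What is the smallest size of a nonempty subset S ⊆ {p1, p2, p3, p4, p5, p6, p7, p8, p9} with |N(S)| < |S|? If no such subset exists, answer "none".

A matching saturating every left vertex exists, for instance p1→b6, p2→b2, p3→b7, p4→b4, p5→b5, p6→b8, p7→b9, p8→b1, p9→b3.
By Hall's marriage theorem, this means |N(S)| ≥ |S| for every subset S, so no violating subset exists.

none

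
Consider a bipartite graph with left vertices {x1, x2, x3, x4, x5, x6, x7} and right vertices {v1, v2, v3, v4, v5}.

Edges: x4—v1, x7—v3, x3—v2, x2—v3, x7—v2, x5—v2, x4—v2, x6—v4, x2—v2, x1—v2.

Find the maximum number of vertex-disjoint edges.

For example, pair x1→v2, x2→v3, x4→v1, x6→v4.
The set {x1, x2, x3, x5, x7} has only 2 neighbours ({v2, v3}), so by Hall's theorem at most 4 of the 7 left vertices can be matched.

4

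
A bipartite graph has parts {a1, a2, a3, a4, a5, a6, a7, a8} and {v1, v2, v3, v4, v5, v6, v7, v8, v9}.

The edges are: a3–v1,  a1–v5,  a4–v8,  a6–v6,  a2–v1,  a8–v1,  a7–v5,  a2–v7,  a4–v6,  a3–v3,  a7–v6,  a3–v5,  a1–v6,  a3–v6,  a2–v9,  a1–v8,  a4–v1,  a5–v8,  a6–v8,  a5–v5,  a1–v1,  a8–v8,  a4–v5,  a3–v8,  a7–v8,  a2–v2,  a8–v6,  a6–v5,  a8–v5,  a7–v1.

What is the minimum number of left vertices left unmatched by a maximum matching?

A valid assignment of size 6: a1–v8, a2–v2, a3–v3, a4–v1, a5–v5, a6–v6.
The set {a1, a4, a5, a6, a7, a8} has only 4 neighbours ({v1, v5, v6, v8}), so by Hall's theorem at most 6 of the 8 left vertices can be matched.
That matches 6 of the 8, leaving 2 unmatched; no matching can do better.

2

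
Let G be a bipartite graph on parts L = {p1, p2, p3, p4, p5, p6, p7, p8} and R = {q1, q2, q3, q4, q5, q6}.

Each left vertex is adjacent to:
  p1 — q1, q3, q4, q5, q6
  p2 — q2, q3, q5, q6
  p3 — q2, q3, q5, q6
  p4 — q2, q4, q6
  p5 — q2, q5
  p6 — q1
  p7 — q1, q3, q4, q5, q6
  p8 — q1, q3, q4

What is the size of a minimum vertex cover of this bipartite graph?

6

The 6 edges p1–q6, p2–q3, p3–q2, p4–q4, p5–q5, p6–q1 form a matching, so any vertex cover needs at least 6 vertices (one per matched edge).
Conversely {q1, q2, q3, q4, q5, q6} meets every edge and has exactly 6 vertices, so 6 is optimal.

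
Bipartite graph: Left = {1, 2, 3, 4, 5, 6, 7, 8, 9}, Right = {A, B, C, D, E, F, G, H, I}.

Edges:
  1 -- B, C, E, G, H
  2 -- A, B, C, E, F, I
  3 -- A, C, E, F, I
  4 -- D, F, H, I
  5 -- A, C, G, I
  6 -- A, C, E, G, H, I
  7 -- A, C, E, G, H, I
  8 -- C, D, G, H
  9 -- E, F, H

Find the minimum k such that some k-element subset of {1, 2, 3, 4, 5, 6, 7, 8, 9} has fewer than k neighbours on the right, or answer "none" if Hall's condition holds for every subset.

A matching saturating every left vertex exists, for instance 1→G, 2→B, 3→F, 4→D, 5→I, 6→E, 7→A, 8→C, 9→H.
By Hall's marriage theorem, this means |N(S)| ≥ |S| for every subset S, so no violating subset exists.

none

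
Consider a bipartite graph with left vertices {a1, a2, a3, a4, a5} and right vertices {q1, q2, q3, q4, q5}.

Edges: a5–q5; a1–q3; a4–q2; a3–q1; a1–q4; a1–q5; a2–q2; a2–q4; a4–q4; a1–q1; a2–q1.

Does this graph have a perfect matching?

A valid assignment of size 5: a1-q3, a2-q4, a3-q1, a4-q2, a5-q5.
Every left vertex is matched, so this is a perfect matching.

Yes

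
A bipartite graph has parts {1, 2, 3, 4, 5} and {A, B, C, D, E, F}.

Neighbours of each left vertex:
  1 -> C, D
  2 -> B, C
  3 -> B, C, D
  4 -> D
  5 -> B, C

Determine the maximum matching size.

For example, pair 1–D, 2–C, 3–B.
The set {1, 2, 3, 4, 5} has only 3 neighbours ({B, C, D}), so by Hall's theorem at most 3 of the 5 left vertices can be matched.

3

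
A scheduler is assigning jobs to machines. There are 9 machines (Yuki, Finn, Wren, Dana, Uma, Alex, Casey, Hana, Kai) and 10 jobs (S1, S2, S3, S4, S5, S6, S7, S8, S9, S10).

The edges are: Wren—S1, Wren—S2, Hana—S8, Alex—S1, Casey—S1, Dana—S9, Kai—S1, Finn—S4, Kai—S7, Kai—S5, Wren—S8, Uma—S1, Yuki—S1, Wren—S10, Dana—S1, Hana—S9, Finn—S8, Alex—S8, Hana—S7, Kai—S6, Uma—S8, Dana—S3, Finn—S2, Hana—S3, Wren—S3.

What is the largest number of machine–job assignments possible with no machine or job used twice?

A valid assignment of size 7: Yuki-S1, Finn-S4, Wren-S2, Dana-S3, Uma-S8, Hana-S9, Kai-S7.
The set {Yuki, Uma, Alex, Casey} has only 2 neighbours ({S1, S8}), so by Hall's theorem at most 7 of the 9 machines can be matched.

7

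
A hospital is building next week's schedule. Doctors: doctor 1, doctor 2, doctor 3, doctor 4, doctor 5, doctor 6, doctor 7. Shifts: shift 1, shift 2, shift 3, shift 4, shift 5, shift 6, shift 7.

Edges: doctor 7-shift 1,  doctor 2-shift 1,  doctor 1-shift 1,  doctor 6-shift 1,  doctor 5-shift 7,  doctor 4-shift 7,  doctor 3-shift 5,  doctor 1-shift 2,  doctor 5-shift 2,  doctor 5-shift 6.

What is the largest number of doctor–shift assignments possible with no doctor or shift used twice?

One maximum matching: doctor 1–shift 2, doctor 2–shift 1, doctor 3–shift 5, doctor 4–shift 7, doctor 5–shift 6.
The set {doctor 2, doctor 6, doctor 7} has only 1 neighbour ({shift 1}), so by Hall's theorem at most 5 of the 7 doctors can be matched.

5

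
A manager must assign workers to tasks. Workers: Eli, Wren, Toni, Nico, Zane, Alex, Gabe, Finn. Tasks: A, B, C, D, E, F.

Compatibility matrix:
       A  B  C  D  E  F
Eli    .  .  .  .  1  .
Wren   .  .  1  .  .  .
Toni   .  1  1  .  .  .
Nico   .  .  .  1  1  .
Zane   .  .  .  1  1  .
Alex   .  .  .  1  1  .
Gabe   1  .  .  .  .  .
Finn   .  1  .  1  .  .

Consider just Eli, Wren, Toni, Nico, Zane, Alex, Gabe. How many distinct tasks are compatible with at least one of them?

The union of neighbours of {Eli, Wren, Toni, Nico, Zane, Alex, Gabe} is {A, B, C, D, E}, which has 5 elements.
Since |N(S)| = 5 < |S| = 7, Hall's condition fails for this subset.

5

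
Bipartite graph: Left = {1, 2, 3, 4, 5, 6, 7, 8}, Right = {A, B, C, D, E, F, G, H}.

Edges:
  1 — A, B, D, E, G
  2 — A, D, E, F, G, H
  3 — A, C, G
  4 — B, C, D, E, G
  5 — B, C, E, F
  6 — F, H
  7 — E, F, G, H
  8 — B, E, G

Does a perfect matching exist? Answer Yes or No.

Yes

A valid assignment of size 8: 1→G, 2→A, 3→C, 4→D, 5→E, 6→F, 7→H, 8→B.
Every left vertex is matched, so this is a perfect matching.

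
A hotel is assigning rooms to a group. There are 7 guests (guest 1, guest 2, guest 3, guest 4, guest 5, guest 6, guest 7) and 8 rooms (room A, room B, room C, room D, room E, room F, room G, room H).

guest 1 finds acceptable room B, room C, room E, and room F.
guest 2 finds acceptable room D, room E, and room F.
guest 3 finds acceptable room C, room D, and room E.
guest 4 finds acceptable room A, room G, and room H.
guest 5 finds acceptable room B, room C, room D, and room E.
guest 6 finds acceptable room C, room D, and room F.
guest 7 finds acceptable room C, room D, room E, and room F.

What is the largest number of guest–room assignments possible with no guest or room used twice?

6

One maximum matching: guest 1-room B, guest 2-room F, guest 3-room C, guest 4-room G, guest 5-room E, guest 6-room D.
The set {guest 1, guest 2, guest 3, guest 5, guest 6, guest 7} has only 5 neighbours ({room B, room C, room D, room E, room F}), so by Hall's theorem at most 6 of the 7 guests can be matched.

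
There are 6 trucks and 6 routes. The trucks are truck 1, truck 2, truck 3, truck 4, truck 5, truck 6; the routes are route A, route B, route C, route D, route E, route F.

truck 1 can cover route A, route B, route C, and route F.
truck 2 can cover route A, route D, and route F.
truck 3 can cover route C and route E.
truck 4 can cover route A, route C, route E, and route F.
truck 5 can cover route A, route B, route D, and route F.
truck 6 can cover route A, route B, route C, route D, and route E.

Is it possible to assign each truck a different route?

A valid assignment of size 6: truck 1-route B, truck 2-route A, truck 3-route C, truck 4-route F, truck 5-route D, truck 6-route E.
All 6 trucks are covered.

Yes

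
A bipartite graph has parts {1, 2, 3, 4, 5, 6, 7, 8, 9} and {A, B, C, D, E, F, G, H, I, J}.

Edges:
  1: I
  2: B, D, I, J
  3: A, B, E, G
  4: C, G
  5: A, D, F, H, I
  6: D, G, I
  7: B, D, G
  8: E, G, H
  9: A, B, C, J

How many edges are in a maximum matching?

9

For example, pair 1-I, 2-J, 3-E, 4-C, 5-A, 6-D, 7-G, 8-H, 9-B.
All 9 left vertices are matched, so no larger matching exists.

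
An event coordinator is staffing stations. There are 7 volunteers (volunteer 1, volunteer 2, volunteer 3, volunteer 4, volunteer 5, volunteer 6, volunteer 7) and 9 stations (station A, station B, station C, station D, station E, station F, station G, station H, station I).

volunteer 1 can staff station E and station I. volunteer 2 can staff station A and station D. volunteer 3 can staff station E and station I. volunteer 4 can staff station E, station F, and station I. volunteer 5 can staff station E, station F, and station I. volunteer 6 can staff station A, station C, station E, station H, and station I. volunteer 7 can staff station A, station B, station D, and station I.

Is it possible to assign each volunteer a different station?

The set {volunteer 1, volunteer 3, volunteer 4, volunteer 5} has only 3 neighbours ({station E, station F, station I}), so by Hall's theorem at most 6 of the 7 volunteers can be matched.
Hence no matching covers every volunteer.

No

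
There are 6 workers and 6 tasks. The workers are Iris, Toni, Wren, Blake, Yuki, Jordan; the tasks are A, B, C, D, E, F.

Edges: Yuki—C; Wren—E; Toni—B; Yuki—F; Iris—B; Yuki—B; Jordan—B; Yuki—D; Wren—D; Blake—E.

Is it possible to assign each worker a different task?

No

The set {Iris, Toni, Jordan} has only 1 neighbour ({B}), so by Hall's theorem at most 4 of the 6 workers can be matched.
Hence no matching covers every worker.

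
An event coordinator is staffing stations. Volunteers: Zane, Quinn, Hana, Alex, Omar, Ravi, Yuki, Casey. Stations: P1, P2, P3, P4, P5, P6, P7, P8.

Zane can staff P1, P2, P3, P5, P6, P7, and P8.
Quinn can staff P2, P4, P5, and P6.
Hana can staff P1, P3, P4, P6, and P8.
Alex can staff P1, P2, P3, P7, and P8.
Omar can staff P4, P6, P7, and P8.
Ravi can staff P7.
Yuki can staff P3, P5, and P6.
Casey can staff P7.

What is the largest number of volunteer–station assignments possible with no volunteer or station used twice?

A valid assignment of size 7: Zane–P2, Quinn–P6, Hana–P3, Alex–P1, Omar–P4, Ravi–P7, Yuki–P5.
The set {Ravi, Casey} has only 1 neighbour ({P7}), so by Hall's theorem at most 7 of the 8 volunteers can be matched.

7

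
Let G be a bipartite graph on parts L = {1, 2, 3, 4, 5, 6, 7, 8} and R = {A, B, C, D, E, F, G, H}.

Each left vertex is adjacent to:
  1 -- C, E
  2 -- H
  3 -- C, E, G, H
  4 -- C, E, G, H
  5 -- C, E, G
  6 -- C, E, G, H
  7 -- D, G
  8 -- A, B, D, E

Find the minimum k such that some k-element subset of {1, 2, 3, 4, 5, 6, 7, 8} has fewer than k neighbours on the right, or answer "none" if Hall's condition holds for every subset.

Take S = {1, 2, 3, 4, 5}. Its neighbourhood is {C, E, G, H}, so |N(S)| = 4 < |S| = 5.
Every subset of size less than 5 has at least as many neighbours as members, so 5 is the minimum.

5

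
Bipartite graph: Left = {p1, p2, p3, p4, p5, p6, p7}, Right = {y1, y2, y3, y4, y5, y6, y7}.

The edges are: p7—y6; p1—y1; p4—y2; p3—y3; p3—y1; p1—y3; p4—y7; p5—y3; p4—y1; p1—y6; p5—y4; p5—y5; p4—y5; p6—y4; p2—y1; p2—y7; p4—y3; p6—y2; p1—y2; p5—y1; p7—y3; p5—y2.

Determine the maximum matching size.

7

A valid assignment of size 7: p1→y6, p2→y7, p3→y1, p4→y5, p5→y4, p6→y2, p7→y3.
All 7 left vertices are matched, so no larger matching exists.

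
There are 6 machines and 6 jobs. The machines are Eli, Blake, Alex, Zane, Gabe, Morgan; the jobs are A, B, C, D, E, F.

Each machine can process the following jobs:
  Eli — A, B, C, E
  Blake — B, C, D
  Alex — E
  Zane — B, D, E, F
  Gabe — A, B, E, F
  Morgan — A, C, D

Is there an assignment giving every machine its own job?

One maximum matching: Eli-A, Blake-B, Alex-E, Zane-D, Gabe-F, Morgan-C.
Every machine is matched, so this is a perfect matching.

Yes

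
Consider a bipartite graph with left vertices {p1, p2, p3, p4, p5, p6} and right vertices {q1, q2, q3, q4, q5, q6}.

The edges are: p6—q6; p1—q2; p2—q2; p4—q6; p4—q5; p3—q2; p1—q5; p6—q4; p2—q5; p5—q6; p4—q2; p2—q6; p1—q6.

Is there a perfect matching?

No

The set {p1, p2, p3, p4, p5} has only 3 neighbours ({q2, q5, q6}), so by Hall's theorem at most 4 of the 6 left vertices can be matched.
Hence no matching covers every left vertex.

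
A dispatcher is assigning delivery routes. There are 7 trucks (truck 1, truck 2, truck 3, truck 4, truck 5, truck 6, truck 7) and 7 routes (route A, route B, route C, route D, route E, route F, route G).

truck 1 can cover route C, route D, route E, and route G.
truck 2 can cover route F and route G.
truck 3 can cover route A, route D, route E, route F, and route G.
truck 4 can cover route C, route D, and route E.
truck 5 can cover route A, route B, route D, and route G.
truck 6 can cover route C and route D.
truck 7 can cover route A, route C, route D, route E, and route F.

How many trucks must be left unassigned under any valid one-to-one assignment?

0

One maximum matching: truck 1-route G, truck 2-route F, truck 3-route A, truck 4-route C, truck 5-route B, truck 6-route D, truck 7-route E.
This saturates every truck, so 7 is the maximum.
That matches 7 of the 7, leaving 0 unmatched; no matching can do better.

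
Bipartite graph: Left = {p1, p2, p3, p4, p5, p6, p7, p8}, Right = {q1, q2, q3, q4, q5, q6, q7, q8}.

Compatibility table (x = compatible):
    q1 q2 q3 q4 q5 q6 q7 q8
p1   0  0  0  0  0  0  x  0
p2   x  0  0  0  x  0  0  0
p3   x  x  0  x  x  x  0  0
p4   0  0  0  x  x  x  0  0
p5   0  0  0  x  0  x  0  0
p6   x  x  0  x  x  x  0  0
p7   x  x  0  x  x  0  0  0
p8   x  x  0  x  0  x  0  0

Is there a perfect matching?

No

The set {p2, p3, p4, p5, p6, p7, p8} has only 5 neighbours ({q1, q2, q4, q5, q6}), so by Hall's theorem at most 6 of the 8 left vertices can be matched.
Hence no matching covers every left vertex.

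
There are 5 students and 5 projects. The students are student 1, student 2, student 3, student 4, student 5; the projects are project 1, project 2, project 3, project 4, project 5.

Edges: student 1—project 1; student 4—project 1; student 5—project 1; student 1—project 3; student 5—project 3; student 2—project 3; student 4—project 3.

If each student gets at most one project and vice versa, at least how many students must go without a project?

One maximum matching: student 1→project 1, student 2→project 3.
The set {student 1, student 2, student 3, student 4, student 5} has only 2 neighbours ({project 1, project 3}), so by Hall's theorem at most 2 of the 5 students can be matched.
That matches 2 of the 5, leaving 3 unmatched; no matching can do better.

3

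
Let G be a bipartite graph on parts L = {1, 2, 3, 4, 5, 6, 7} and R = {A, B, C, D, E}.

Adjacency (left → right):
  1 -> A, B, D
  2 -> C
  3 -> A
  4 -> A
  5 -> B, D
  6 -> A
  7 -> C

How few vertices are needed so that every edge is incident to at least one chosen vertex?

4

{1, 5, A, C} is a vertex cover of size 4: every edge has an endpoint in this set.
No smaller cover exists because 1–D, 2–C, 3–A, 5–B is a matching of size 4, and a cover must include an endpoint of each of these disjoint edges (König's theorem).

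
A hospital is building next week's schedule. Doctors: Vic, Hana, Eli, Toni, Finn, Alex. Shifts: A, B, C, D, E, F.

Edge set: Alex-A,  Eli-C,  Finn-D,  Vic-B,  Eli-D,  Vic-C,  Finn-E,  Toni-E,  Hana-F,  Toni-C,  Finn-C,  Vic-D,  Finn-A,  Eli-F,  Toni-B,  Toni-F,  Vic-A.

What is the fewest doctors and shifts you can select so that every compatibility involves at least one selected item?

{Vic, Hana, Eli, Toni, Finn, Alex} is a vertex cover of size 6: every edge has an endpoint in this set.
No smaller cover exists because Vic–C, Hana–F, Eli–D, Toni–B, Finn–E, Alex–A is a matching of size 6, and a cover must include an endpoint of each of these disjoint edges (König's theorem).

6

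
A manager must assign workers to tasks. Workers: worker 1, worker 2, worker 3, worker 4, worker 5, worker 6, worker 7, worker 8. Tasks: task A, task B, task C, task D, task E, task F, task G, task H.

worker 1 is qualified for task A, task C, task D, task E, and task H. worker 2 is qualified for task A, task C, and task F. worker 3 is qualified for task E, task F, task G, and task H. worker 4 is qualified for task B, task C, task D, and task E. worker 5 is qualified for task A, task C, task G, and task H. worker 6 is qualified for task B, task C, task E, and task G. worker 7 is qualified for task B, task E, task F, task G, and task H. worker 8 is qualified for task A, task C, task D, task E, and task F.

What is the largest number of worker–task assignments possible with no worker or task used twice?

For example, pair worker 1-task D, worker 2-task F, worker 3-task H, worker 4-task E, worker 5-task C, worker 6-task B, worker 7-task G, worker 8-task A.
All 8 workers are matched, so no larger matching exists.

8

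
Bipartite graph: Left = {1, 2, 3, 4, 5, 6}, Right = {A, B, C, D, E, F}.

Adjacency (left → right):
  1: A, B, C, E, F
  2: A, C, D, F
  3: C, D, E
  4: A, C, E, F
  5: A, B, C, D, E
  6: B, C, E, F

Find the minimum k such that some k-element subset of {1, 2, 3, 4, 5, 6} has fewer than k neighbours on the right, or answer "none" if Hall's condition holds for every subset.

A matching saturating every left vertex exists, for instance 1→E, 2→F, 3→D, 4→C, 5→A, 6→B.
By Hall's marriage theorem, this means |N(S)| ≥ |S| for every subset S, so no violating subset exists.

none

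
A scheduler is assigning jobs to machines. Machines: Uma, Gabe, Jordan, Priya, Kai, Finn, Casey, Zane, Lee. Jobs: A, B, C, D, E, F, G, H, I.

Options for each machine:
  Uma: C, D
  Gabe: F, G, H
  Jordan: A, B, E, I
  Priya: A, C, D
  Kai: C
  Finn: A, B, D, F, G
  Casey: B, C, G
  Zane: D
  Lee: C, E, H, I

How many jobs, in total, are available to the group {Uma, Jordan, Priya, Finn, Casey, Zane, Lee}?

9

The union of neighbours of {Uma, Jordan, Priya, Finn, Casey, Zane, Lee} is {A, B, C, D, E, F, G, H, I}, which has 9 elements.
Since |N(S)| = 9 ≥ |S| = 7, Hall's condition holds for this subset.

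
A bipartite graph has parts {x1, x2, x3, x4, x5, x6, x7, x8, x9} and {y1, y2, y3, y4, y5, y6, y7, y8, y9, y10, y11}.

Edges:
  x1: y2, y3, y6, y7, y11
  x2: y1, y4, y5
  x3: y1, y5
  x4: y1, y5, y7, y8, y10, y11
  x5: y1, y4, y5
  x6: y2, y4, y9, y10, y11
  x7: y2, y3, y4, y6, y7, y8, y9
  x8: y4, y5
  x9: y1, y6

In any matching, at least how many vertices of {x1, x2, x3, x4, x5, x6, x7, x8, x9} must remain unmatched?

A valid assignment of size 8: x1→y7, x2→y4, x3→y5, x4→y10, x5→y1, x6→y9, x7→y3, x9→y6.
The set {x2, x3, x5, x8} has only 3 neighbours ({y1, y4, y5}), so by Hall's theorem at most 8 of the 9 left vertices can be matched.
That matches 8 of the 9, leaving 1 unmatched; no matching can do better.

1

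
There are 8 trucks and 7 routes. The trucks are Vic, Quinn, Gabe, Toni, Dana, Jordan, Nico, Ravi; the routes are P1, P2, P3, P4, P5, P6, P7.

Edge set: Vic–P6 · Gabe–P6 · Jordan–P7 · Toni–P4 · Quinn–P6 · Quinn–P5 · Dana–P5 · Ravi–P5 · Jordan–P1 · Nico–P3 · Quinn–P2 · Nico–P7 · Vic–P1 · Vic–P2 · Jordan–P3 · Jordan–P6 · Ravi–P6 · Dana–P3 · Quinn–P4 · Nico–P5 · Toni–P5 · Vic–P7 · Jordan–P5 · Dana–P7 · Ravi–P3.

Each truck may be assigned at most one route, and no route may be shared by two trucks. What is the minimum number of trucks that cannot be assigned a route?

1

For example, pair Vic→P1, Quinn→P2, Gabe→P6, Toni→P4, Dana→P5, Jordan→P3, Nico→P7.
The set {Vic, Quinn, Gabe, Toni, Dana, Jordan, Nico, Ravi} has only 7 neighbours ({P1, P2, P3, P4, P5, P6, P7}), so by Hall's theorem at most 7 of the 8 trucks can be matched.
That matches 7 of the 8, leaving 1 unmatched; no matching can do better.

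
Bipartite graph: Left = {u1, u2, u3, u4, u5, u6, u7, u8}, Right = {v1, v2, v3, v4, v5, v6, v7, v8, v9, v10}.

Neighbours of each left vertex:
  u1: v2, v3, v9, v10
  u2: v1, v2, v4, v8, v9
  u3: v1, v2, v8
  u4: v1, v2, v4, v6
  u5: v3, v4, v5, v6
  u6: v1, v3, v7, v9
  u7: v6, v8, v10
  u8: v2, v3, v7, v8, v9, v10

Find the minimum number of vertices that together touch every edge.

8

The 8 edges u1–v2, u2–v9, u3–v8, u4–v1, u5–v4, u6–v7, u7–v6, u8–v10 form a matching, so any vertex cover needs at least 8 vertices (one per matched edge).
Conversely {u1, u2, u3, u4, u5, u6, u7, u8} meets every edge and has exactly 8 vertices, so 8 is optimal.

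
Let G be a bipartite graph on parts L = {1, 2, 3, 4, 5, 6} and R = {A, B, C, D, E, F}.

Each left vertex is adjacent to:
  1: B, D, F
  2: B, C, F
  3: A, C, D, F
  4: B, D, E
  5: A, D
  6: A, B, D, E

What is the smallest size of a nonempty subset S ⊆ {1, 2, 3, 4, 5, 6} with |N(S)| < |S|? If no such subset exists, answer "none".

A matching saturating every left vertex exists, for instance 1→F, 2→C, 3→D, 4→E, 5→A, 6→B.
By Hall's marriage theorem, this means |N(S)| ≥ |S| for every subset S, so no violating subset exists.

none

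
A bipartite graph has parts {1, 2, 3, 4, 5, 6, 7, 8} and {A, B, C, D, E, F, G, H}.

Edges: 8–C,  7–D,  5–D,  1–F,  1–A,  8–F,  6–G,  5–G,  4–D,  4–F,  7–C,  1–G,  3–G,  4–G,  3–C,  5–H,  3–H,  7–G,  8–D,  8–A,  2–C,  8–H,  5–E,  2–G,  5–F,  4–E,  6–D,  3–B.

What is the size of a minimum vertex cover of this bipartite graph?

8

{1, 2, 3, 4, 5, 6, 7, 8} is a vertex cover of size 8: every edge has an endpoint in this set.
No smaller cover exists because 1–F, 2–C, 3–B, 4–E, 5–H, 6–D, 7–G, 8–A is a matching of size 8, and a cover must include an endpoint of each of these disjoint edges (König's theorem).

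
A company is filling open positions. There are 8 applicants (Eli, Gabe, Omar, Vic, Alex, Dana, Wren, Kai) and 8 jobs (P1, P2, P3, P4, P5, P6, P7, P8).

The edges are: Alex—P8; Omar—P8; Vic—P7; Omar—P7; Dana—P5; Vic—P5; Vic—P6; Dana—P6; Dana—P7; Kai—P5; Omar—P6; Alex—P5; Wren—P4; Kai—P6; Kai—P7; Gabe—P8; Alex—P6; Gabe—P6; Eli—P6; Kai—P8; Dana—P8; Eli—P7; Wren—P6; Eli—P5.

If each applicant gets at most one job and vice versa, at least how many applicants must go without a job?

3

One maximum matching: Eli–P5, Gabe–P8, Omar–P6, Vic–P7, Wren–P4.
The set {Eli, Gabe, Omar, Vic, Alex, Dana, Kai} has only 4 neighbours ({P5, P6, P7, P8}), so by Hall's theorem at most 5 of the 8 applicants can be matched.
That matches 5 of the 8, leaving 3 unmatched; no matching can do better.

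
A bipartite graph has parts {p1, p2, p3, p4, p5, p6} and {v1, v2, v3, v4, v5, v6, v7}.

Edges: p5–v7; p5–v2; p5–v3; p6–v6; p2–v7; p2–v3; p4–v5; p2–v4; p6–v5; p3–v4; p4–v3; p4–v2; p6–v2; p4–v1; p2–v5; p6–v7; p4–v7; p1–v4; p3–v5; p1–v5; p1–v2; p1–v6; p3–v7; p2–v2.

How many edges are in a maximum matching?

For example, pair p1–v6, p2–v3, p3–v4, p4–v1, p5–v7, p6–v2.
This saturates every left vertex, so 6 is the maximum.

6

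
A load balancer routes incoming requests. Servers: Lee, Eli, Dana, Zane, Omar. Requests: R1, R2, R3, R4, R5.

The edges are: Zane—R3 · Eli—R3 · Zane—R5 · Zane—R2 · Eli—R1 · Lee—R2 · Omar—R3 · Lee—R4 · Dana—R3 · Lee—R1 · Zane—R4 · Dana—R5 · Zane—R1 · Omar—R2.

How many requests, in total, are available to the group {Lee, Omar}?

The union of neighbours of {Lee, Omar} is {R1, R2, R3, R4}, which has 4 elements.
Since |N(S)| = 4 ≥ |S| = 2, Hall's condition holds for this subset.

4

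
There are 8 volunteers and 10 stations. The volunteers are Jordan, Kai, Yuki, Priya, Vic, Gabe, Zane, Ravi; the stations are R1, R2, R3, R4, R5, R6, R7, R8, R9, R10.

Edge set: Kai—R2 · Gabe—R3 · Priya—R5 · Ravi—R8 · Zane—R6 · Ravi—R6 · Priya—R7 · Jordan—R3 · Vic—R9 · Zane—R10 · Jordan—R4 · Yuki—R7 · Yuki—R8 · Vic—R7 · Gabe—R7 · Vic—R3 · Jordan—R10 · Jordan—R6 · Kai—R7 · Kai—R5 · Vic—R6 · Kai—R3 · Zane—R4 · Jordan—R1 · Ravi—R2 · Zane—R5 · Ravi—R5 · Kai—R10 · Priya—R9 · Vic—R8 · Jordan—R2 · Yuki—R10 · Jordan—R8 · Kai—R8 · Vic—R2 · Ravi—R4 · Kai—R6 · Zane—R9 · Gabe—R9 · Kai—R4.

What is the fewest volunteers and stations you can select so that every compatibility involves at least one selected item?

{Jordan, Kai, Yuki, Priya, Vic, Gabe, Zane, Ravi} is a vertex cover of size 8: every edge has an endpoint in this set.
No smaller cover exists because Jordan–R2, Kai–R3, Yuki–R8, Priya–R5, Vic–R9, Gabe–R7, Zane–R4, Ravi–R6 is a matching of size 8, and a cover must include an endpoint of each of these disjoint edges (König's theorem).

8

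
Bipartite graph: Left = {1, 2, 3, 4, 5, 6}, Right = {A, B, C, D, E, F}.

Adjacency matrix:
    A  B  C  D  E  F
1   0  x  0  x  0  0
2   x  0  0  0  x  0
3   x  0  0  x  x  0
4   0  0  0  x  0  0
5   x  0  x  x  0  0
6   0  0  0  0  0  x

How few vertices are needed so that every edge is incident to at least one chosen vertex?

The 6 edges 1–B, 2–A, 3–E, 4–D, 5–C, 6–F form a matching, so any vertex cover needs at least 6 vertices (one per matched edge).
Conversely {1, 2, 3, 4, 5, 6} meets every edge and has exactly 6 vertices, so 6 is optimal.

6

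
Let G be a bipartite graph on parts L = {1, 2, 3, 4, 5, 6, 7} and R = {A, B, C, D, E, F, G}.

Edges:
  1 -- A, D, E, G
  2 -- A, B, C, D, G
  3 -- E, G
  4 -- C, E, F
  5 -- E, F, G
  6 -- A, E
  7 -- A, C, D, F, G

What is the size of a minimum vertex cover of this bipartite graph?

The 7 edges 1–D, 2–B, 3–E, 4–C, 5–F, 6–A, 7–G form a matching, so any vertex cover needs at least 7 vertices (one per matched edge).
Conversely {1, 2, 3, 4, 5, 6, 7} meets every edge and has exactly 7 vertices, so 7 is optimal.

7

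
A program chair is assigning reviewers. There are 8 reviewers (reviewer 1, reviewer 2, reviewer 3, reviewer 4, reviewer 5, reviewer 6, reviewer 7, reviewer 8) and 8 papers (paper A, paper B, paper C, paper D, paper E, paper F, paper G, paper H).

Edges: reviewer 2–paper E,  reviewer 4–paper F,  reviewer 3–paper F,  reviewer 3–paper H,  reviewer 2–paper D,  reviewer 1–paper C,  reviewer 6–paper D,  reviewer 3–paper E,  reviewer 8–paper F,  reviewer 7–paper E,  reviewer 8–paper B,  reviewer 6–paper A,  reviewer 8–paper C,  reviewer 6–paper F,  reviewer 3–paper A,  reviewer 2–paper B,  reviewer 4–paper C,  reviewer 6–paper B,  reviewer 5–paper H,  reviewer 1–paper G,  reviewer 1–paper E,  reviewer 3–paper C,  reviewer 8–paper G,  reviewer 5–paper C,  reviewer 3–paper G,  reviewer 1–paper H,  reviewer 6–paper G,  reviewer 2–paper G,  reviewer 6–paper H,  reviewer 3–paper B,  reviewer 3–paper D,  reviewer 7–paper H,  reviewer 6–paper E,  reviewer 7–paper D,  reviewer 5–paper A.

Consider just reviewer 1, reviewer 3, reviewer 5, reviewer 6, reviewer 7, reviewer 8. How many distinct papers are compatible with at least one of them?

The union of neighbours of {reviewer 1, reviewer 3, reviewer 5, reviewer 6, reviewer 7, reviewer 8} is {paper A, paper B, paper C, paper D, paper E, paper F, paper G, paper H}, which has 8 elements.
Since |N(S)| = 8 ≥ |S| = 6, Hall's condition holds for this subset.

8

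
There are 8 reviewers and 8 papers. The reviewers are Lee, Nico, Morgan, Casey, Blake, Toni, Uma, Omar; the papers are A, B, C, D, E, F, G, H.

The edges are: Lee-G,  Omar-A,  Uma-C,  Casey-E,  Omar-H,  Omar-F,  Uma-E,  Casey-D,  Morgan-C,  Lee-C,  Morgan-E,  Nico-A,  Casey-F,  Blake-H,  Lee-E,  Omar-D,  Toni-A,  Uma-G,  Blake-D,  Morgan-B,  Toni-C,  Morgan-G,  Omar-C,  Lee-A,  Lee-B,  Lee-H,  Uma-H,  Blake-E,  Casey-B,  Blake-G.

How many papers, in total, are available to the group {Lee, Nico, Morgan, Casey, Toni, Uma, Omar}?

The union of neighbours of {Lee, Nico, Morgan, Casey, Toni, Uma, Omar} is {A, B, C, D, E, F, G, H}, which has 8 elements.
Since |N(S)| = 8 ≥ |S| = 7, Hall's condition holds for this subset.

8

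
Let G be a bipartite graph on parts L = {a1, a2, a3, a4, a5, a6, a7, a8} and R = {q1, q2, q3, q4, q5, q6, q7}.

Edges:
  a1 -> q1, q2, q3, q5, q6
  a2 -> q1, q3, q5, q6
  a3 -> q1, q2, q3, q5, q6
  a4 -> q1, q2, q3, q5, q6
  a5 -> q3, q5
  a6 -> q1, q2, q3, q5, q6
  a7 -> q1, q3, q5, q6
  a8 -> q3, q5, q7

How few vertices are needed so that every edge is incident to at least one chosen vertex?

6

A maximum matching has 6 edges (e.g. a1–q2, a2–q6, a3–q3, a4–q1, a5–q5, a8–q7).
By König's theorem the minimum vertex cover has the same size. One such cover is {a8, q1, q2, q3, q5, q6}.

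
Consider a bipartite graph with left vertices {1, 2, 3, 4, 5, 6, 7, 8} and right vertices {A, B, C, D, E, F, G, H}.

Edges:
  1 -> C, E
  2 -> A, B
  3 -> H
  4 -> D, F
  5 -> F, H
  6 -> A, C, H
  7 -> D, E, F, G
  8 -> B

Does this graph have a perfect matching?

Yes

A valid assignment of size 8: 1–E, 2–A, 3–H, 4–D, 5–F, 6–C, 7–G, 8–B.
Every left vertex is matched, so this is a perfect matching.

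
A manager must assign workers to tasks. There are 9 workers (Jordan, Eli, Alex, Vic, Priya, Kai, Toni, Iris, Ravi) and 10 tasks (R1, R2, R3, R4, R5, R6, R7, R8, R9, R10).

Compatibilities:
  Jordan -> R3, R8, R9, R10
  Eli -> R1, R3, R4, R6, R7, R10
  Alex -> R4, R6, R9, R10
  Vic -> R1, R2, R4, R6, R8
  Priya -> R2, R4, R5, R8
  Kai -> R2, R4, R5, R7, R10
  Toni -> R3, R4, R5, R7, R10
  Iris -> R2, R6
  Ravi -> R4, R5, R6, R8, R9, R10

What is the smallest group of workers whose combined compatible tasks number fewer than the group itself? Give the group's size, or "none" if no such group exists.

A matching saturating every worker exists, for instance Jordan→R8, Eli→R6, Alex→R4, Vic→R1, Priya→R5, Kai→R10, Toni→R3, Iris→R2, Ravi→R9.
By Hall's marriage theorem, this means |N(S)| ≥ |S| for every subset S, so no violating subset exists.

none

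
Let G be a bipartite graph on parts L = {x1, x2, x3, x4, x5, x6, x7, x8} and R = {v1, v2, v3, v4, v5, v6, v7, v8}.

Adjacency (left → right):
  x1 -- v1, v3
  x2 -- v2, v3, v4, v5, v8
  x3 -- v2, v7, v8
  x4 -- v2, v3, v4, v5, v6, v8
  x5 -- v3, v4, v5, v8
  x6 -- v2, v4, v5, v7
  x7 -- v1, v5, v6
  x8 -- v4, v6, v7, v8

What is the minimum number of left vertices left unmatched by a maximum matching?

For example, pair x1–v3, x2–v2, x3–v8, x4–v4, x5–v5, x6–v7, x7–v1, x8–v6.
This saturates every left vertex, so 8 is the maximum.
That matches 8 of the 8, leaving 0 unmatched; no matching can do better.

0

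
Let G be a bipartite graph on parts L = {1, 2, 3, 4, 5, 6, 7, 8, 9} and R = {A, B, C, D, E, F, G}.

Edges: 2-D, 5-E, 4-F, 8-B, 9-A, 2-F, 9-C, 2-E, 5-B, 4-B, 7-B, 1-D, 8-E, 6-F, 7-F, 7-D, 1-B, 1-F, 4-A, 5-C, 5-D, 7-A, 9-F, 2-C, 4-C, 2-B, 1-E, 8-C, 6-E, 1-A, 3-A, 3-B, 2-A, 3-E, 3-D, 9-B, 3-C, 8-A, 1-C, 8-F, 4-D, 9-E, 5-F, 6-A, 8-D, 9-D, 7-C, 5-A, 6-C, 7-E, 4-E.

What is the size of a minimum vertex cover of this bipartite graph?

{A, B, C, D, E, F} is a vertex cover of size 6: every edge has an endpoint in this set.
No smaller cover exists because 1–F, 2–C, 3–D, 4–A, 5–B, 6–E is a matching of size 6, and a cover must include an endpoint of each of these disjoint edges (König's theorem).

6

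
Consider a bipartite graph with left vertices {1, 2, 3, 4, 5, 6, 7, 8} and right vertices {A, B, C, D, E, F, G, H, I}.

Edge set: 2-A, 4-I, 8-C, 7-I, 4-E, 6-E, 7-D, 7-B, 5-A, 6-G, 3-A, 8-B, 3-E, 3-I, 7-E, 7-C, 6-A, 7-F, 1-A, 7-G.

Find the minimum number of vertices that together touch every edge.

A maximum matching has 6 edges (e.g. 1–A, 3–I, 4–E, 6–G, 7–F, 8–B).
By König's theorem the minimum vertex cover has the same size. One such cover is {3, 4, 6, 7, 8, A}.

6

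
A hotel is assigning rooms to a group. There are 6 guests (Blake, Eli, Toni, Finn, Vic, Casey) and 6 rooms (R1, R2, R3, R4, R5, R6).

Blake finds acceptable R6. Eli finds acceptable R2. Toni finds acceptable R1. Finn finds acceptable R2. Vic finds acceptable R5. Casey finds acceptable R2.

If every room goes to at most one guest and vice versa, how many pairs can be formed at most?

A valid assignment of size 4: Blake–R6, Eli–R2, Toni–R1, Vic–R5.
The set {Eli, Finn, Casey} has only 1 neighbour ({R2}), so by Hall's theorem at most 4 of the 6 guests can be matched.

4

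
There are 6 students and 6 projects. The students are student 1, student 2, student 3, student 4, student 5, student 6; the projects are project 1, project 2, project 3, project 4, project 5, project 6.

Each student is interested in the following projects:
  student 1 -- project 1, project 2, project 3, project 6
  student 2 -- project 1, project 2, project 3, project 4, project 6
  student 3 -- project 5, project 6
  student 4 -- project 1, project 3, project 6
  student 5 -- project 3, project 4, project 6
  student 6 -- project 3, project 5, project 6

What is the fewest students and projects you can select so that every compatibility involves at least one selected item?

The 6 edges student 1–project 1, student 2–project 2, student 3–project 5, student 4–project 6, student 5–project 4, student 6–project 3 form a matching, so any vertex cover needs at least 6 vertices (one per matched edge).
Conversely {student 1, student 2, student 3, student 4, student 5, student 6} meets every edge and has exactly 6 vertices, so 6 is optimal.

6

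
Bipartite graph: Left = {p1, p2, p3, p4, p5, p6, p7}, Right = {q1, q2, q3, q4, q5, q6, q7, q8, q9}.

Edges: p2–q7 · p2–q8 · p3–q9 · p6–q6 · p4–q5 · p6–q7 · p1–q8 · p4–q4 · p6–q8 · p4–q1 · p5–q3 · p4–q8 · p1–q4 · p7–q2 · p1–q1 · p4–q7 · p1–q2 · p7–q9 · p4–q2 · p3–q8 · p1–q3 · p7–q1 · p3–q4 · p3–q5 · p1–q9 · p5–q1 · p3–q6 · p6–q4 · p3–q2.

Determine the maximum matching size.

For example, pair p1–q4, p2–q8, p3–q9, p4–q7, p5–q3, p6–q6, p7–q2.
All 7 left vertices are matched, so no larger matching exists.

7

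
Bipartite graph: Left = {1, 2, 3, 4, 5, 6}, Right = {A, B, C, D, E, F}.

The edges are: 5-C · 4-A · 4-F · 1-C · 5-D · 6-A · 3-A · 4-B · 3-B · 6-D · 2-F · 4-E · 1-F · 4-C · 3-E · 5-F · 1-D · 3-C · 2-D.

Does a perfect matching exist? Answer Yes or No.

Yes

A valid assignment of size 6: 1→C, 2→D, 3→B, 4→E, 5→F, 6→A.
Every left vertex is matched, so this is a perfect matching.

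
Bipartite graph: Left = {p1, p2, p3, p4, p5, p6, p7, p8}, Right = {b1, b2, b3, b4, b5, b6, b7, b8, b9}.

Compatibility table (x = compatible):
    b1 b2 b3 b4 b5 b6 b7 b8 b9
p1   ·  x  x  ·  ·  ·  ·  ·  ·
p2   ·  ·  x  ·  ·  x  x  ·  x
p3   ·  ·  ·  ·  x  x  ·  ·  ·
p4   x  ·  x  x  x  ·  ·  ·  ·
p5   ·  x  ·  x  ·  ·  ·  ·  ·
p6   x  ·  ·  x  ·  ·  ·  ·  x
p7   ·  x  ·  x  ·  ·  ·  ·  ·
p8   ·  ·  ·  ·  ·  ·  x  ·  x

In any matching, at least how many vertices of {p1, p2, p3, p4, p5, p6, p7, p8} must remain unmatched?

A valid assignment of size 8: p1-b3, p2-b6, p3-b5, p4-b1, p5-b2, p6-b9, p7-b4, p8-b7.
All 8 left vertices are matched, so no larger matching exists.
That matches 8 of the 8, leaving 0 unmatched; no matching can do better.

0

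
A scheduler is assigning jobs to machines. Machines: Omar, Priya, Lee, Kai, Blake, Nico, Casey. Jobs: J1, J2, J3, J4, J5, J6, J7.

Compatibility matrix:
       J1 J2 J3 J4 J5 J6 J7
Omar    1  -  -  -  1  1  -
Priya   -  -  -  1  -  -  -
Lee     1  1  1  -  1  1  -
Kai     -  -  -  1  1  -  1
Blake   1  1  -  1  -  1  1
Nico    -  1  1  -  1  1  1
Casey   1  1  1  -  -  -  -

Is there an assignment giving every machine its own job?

One maximum matching: Omar–J5, Priya–J4, Lee–J1, Kai–J7, Blake–J2, Nico–J6, Casey–J3.
All 7 machines are covered.

Yes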